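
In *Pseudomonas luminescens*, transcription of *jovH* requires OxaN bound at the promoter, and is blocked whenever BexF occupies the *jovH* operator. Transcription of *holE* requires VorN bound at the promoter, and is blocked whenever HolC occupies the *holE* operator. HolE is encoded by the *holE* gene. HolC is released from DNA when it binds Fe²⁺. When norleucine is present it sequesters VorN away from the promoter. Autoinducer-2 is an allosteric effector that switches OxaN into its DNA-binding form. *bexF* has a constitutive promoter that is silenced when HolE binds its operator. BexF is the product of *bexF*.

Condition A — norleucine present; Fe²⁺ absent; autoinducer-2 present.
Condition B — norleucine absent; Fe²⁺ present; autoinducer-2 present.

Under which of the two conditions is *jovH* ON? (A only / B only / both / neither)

Condition A:
Norleucine is present, so VorN is inactive.
Fe²⁺ is absent, so HolC is active.
With repressor HolC bound, *holE* is not transcribed.
So HolE is not produced.
With no repressor bound, *bexF* is transcribed.
So BexF is produced and active.
Autoinducer-2 is present, so OxaN is active.
With repressor BexF bound, *jovH* is not transcribed.
→ *jovH* is OFF in A.
Condition B:
Norleucine is absent, so VorN is active.
Fe²⁺ is present, so HolC is inactive.
No repressor is bound and VorN is active, so *holE* is transcribed.
So HolE is produced and active.
With repressor HolE bound, *bexF* is not transcribed.
So BexF is not produced.
Autoinducer-2 is present, so OxaN is active.
No repressor is bound and OxaN is active, so *jovH* is transcribed.
→ *jovH* is ON in B.

B only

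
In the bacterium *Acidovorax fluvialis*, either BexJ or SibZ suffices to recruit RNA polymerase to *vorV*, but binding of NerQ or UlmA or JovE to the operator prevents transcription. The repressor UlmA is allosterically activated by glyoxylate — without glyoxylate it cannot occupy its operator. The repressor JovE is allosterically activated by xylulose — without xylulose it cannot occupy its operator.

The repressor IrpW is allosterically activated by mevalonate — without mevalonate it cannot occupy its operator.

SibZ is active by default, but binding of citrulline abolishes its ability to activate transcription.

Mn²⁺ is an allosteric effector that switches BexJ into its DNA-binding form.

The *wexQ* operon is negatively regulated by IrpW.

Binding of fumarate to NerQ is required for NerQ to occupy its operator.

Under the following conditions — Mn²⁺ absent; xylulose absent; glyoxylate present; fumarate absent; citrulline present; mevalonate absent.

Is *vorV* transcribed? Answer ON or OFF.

Mn²⁺ is absent, so BexJ is inactive.
Fumarate is absent, so NerQ is inactive.
Citrulline is present, so SibZ is inactive.
Glyoxylate is present, so UlmA is active.
Xylulose is absent, so JovE is inactive.
With repressor UlmA bound, *vorV* is not transcribed.

OFF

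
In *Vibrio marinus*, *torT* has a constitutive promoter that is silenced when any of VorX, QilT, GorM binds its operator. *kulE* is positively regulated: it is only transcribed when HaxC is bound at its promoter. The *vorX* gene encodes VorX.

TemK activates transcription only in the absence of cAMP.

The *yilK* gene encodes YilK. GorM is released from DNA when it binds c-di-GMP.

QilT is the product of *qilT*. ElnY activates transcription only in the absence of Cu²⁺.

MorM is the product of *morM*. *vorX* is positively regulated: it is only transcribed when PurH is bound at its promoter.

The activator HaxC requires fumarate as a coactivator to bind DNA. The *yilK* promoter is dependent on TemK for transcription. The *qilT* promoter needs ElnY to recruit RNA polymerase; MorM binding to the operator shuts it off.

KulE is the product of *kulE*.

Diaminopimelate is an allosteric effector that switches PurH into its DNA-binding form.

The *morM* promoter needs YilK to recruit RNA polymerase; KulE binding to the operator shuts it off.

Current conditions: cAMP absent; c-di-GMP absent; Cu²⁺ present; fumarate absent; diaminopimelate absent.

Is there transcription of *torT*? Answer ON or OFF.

OFF

Diaminopimelate is absent, so PurH is inactive.
Required activator PurH is absent, so *vorX* is not transcribed.
So VorX is not produced.
cAMP is absent, so TemK is active.
No repressor is bound and TemK is active, so *yilK* is transcribed.
So YilK is produced and active.
Fumarate is absent, so HaxC is inactive.
Required activator HaxC is absent, so *kulE* is not transcribed.
So KulE is not produced.
No repressor is bound and YilK is active, so *morM* is transcribed.
So MorM is produced and active.
Cu²⁺ is present, so ElnY is inactive.
With repressor MorM bound, *qilT* is not transcribed.
So QilT is not produced.
c-di-GMP is absent, so GorM is active.
With repressor GorM bound, *torT* is not transcribed.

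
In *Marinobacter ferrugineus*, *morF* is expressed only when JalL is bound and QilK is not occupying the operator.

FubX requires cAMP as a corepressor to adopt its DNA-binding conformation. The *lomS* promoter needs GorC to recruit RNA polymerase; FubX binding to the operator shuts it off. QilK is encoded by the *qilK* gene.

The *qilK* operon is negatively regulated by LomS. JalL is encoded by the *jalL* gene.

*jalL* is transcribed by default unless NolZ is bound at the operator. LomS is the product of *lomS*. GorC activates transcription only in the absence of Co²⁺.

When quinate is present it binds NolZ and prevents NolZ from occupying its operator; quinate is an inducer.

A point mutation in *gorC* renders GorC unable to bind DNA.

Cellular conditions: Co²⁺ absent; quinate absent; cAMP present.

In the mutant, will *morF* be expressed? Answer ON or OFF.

Quinate is absent, so NolZ is active.
With repressor NolZ bound, *jalL* is not transcribed.
So JalL is not produced.
GorC is non-functional in this strain, so it has no effect.
cAMP is present, so FubX is active.
With repressor FubX bound, *lomS* is not transcribed.
So LomS is not produced.
With no repressor bound, *qilK* is transcribed.
So QilK is produced and active.
With repressor QilK bound, *morF* is not transcribed.

OFF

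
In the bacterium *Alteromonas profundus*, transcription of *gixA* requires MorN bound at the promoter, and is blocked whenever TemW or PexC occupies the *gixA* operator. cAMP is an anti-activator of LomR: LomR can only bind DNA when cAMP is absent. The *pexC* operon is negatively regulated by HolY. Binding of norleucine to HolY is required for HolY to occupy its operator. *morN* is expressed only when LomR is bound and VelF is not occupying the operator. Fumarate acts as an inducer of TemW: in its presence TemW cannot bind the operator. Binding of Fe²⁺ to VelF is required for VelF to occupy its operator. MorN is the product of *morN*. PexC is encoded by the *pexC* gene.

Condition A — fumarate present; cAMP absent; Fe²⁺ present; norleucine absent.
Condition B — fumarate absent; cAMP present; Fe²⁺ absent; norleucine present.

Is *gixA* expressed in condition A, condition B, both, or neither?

neither

Condition A:
Fumarate is present, so TemW is inactive.
cAMP is absent, so LomR is active.
Fe²⁺ is present, so VelF is active.
With repressor VelF bound, *morN* is not transcribed.
So MorN is not produced.
Norleucine is absent, so HolY is inactive.
With no repressor bound, *pexC* is transcribed.
So PexC is produced and active.
With repressor PexC bound, *gixA* is not transcribed.
→ *gixA* is OFF in A.
Condition B:
Fumarate is absent, so TemW is active.
cAMP is present, so LomR is inactive.
Fe²⁺ is absent, so VelF is inactive.
Required activator LomR is absent, so *morN* is not transcribed.
So MorN is not produced.
Norleucine is present, so HolY is active.
With repressor HolY bound, *pexC* is not transcribed.
So PexC is not produced.
With repressor TemW bound, *gixA* is not transcribed.
→ *gixA* is OFF in B.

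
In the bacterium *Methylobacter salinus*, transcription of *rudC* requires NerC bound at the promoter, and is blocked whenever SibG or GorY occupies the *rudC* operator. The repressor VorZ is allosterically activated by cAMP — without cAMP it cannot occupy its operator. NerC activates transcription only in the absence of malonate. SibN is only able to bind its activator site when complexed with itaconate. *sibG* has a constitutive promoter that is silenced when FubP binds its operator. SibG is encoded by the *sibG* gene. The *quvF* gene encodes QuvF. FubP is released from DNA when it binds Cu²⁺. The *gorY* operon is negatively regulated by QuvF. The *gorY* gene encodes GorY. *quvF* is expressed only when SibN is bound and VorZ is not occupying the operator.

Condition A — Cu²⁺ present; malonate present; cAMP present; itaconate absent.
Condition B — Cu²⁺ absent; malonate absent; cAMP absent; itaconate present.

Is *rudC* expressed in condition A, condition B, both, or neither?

Condition A:
Cu²⁺ is present, so FubP is inactive.
With no repressor bound, *sibG* is transcribed.
So SibG is produced and active.
Malonate is present, so NerC is inactive.
cAMP is present, so VorZ is active.
Itaconate is absent, so SibN is inactive.
With repressor VorZ bound, *quvF* is not transcribed.
So QuvF is not produced.
With no repressor bound, *gorY* is transcribed.
So GorY is produced and active.
With repressor SibG bound, *rudC* is not transcribed.
→ *rudC* is OFF in A.
Condition B:
Cu²⁺ is absent, so FubP is active.
With repressor FubP bound, *sibG* is not transcribed.
So SibG is not produced.
Malonate is absent, so NerC is active.
cAMP is absent, so VorZ is inactive.
Itaconate is present, so SibN is active.
No repressor is bound and SibN is active, so *quvF* is transcribed.
So QuvF is produced and active.
With repressor QuvF bound, *gorY* is not transcribed.
So GorY is not produced.
No repressor is bound and NerC is active, so *rudC* is transcribed.
→ *rudC* is ON in B.

B only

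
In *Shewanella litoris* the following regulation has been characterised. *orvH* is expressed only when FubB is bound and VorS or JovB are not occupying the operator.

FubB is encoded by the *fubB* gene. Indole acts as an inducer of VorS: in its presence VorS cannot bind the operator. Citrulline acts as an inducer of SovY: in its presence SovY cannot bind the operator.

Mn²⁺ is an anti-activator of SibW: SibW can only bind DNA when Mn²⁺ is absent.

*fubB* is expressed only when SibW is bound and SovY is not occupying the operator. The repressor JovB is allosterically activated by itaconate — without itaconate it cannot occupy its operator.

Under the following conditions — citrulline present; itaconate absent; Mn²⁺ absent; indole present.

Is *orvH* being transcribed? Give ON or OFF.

ON

Indole is present, so VorS is inactive.
Itaconate is absent, so JovB is inactive.
Mn²⁺ is absent, so SibW is active.
Citrulline is present, so SovY is inactive.
No repressor is bound and SibW is active, so *fubB* is transcribed.
So FubB is produced and active.
No repressor is bound and FubB is active, so *orvH* is transcribed.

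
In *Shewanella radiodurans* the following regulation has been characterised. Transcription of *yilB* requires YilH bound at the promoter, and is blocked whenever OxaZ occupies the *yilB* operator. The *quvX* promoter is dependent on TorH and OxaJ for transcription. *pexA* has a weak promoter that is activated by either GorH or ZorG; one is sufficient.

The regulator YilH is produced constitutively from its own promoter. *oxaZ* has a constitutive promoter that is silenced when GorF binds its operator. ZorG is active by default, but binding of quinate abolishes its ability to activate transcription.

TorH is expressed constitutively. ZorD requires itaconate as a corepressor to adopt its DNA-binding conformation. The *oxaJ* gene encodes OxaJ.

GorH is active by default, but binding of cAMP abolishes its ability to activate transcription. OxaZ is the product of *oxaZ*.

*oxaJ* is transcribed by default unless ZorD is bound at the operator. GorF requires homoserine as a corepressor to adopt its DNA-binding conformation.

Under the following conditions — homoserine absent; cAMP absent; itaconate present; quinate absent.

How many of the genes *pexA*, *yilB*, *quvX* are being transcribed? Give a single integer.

cAMP is absent, so GorH is active.
Quinate is absent, so ZorG is active.
Activator GorH is present, so *pexA* is transcribed.
→ *pexA* is ON.
YilH is produced constitutively and is active.
Homoserine is absent, so GorF is inactive.
With no repressor bound, *oxaZ* is transcribed.
So OxaZ is produced and active.
With repressor OxaZ bound, *yilB* is not transcribed.
→ *yilB* is OFF.
TorH is produced constitutively and is active.
Itaconate is present, so ZorD is active.
With repressor ZorD bound, *oxaJ* is not transcribed.
So OxaJ is not produced.
Required activator OxaJ is absent, so *quvX* is not transcribed.
→ *quvX* is OFF.
1 of the 3 genes is transcribed.

1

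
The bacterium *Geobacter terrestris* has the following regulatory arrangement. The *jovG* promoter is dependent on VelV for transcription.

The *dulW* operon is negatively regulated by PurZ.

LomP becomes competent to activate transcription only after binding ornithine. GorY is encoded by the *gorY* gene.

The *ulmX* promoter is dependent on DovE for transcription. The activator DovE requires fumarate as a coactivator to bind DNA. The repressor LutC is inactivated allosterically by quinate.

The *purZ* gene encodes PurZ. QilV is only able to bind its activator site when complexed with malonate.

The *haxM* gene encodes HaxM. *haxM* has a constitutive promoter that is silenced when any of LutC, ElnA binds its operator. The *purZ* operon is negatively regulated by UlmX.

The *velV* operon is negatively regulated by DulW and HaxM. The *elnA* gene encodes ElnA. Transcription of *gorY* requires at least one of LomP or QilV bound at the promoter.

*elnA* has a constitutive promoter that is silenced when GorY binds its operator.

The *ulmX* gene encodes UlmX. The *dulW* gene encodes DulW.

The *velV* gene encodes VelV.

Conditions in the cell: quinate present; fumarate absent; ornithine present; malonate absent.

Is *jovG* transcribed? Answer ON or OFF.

Fumarate is absent, so DovE is inactive.
Required activator DovE is absent, so *ulmX* is not transcribed.
So UlmX is not produced.
With no repressor bound, *purZ* is transcribed.
So PurZ is produced and active.
With repressor PurZ bound, *dulW* is not transcribed.
So DulW is not produced.
Quinate is present, so LutC is inactive.
Ornithine is present, so LomP is active.
Malonate is absent, so QilV is inactive.
Activator LomP is present, so *gorY* is transcribed.
So GorY is produced and active.
With repressor GorY bound, *elnA* is not transcribed.
So ElnA is not produced.
With no repressor bound, *haxM* is transcribed.
So HaxM is produced and active.
With repressor HaxM bound, *velV* is not transcribed.
So VelV is not produced.
Required activator VelV is absent, so *jovG* is not transcribed.

OFF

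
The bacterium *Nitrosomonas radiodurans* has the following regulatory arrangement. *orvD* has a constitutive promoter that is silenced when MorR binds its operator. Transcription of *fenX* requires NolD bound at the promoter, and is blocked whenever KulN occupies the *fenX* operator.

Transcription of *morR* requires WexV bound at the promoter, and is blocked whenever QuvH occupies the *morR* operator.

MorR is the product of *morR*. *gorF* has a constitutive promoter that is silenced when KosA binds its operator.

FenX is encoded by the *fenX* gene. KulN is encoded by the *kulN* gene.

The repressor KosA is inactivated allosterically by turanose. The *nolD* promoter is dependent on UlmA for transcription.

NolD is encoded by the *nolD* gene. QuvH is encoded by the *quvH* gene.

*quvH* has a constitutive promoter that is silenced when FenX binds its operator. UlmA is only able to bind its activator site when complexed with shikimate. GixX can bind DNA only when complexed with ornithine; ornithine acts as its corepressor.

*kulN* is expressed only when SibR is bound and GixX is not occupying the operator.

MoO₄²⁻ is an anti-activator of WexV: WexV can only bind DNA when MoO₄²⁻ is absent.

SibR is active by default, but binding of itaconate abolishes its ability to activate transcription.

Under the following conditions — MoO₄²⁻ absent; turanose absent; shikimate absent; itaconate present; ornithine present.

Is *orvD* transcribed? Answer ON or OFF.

Shikimate is absent, so UlmA is inactive.
Required activator UlmA is absent, so *nolD* is not transcribed.
So NolD is not produced.
Itaconate is present, so SibR is inactive.
Ornithine is present, so GixX is active.
With repressor GixX bound, *kulN* is not transcribed.
So KulN is not produced.
Required activator NolD is absent, so *fenX* is not transcribed.
So FenX is not produced.
With no repressor bound, *quvH* is transcribed.
So QuvH is produced and active.
MoO₄²⁻ is absent, so WexV is active.
With repressor QuvH bound, *morR* is not transcribed.
So MorR is not produced.
With no repressor bound, *orvD* is transcribed.

ON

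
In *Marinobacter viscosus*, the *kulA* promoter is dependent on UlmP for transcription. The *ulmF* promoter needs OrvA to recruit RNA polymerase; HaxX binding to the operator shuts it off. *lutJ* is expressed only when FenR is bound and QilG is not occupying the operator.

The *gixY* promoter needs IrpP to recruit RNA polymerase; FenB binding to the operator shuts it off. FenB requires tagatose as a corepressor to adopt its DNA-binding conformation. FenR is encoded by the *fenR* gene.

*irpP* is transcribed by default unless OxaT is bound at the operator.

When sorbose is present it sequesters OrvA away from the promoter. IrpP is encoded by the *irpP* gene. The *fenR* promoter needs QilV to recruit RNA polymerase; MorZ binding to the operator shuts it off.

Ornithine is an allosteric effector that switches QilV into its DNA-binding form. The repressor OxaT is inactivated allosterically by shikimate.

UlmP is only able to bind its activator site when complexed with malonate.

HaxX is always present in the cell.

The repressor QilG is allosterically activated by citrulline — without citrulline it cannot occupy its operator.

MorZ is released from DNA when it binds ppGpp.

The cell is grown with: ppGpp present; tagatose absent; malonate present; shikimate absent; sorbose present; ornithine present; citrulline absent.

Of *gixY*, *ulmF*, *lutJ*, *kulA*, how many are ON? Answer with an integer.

2

Tagatose is absent, so FenB is inactive.
Shikimate is absent, so OxaT is active.
With repressor OxaT bound, *irpP* is not transcribed.
So IrpP is not produced.
Required activator IrpP is absent, so *gixY* is not transcribed.
→ *gixY* is OFF.
HaxX is produced constitutively and is active.
Sorbose is present, so OrvA is inactive.
With repressor HaxX bound, *ulmF* is not transcribed.
→ *ulmF* is OFF.
ppGpp is present, so MorZ is inactive.
Ornithine is present, so QilV is active.
No repressor is bound and QilV is active, so *fenR* is transcribed.
So FenR is produced and active.
Citrulline is absent, so QilG is inactive.
No repressor is bound and FenR is active, so *lutJ* is transcribed.
→ *lutJ* is ON.
Malonate is present, so UlmP is active.
No repressor is bound and UlmP is active, so *kulA* is transcribed.
→ *kulA* is ON.
2 of the 4 genes are transcribed.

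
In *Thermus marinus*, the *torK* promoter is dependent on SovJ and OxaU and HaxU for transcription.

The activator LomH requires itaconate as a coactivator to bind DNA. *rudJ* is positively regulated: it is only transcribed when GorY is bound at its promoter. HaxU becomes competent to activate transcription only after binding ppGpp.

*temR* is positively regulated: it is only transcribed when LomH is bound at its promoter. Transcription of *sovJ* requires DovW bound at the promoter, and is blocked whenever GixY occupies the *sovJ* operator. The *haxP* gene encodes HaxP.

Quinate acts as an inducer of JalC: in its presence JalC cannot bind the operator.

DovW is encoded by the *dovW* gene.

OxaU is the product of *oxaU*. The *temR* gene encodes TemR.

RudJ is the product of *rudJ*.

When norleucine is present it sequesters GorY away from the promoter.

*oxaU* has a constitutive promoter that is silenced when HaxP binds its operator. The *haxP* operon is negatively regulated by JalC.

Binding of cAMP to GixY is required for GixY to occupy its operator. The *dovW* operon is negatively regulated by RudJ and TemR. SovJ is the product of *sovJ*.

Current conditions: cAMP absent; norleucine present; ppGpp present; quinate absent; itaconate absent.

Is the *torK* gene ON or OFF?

Norleucine is present, so GorY is inactive.
Required activator GorY is absent, so *rudJ* is not transcribed.
So RudJ is not produced.
Itaconate is absent, so LomH is inactive.
Required activator LomH is absent, so *temR* is not transcribed.
So TemR is not produced.
With no repressor bound, *dovW* is transcribed.
So DovW is produced and active.
cAMP is absent, so GixY is inactive.
No repressor is bound and DovW is active, so *sovJ* is transcribed.
So SovJ is produced and active.
Quinate is absent, so JalC is active.
With repressor JalC bound, *haxP* is not transcribed.
So HaxP is not produced.
With no repressor bound, *oxaU* is transcribed.
So OxaU is produced and active.
ppGpp is present, so HaxU is active.
No repressor is bound and SovJ and OxaU and HaxU are active, so *torK* is transcribed.

ON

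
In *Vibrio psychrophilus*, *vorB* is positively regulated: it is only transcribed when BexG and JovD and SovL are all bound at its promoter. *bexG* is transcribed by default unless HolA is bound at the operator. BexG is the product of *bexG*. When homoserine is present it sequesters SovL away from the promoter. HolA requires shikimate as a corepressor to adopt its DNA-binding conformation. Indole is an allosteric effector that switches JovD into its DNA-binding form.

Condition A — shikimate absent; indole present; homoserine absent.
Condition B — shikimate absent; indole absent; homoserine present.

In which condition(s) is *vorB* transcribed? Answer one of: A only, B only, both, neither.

Condition A:
Shikimate is absent, so HolA is inactive.
With no repressor bound, *bexG* is transcribed.
So BexG is produced and active.
Indole is present, so JovD is active.
Homoserine is absent, so SovL is active.
No repressor is bound and BexG and JovD and SovL are active, so *vorB* is transcribed.
→ *vorB* is ON in A.
Condition B:
Shikimate is absent, so HolA is inactive.
With no repressor bound, *bexG* is transcribed.
So BexG is produced and active.
Indole is absent, so JovD is inactive.
Homoserine is present, so SovL is inactive.
Required activator JovD is absent, so *vorB* is not transcribed.
→ *vorB* is OFF in B.

A only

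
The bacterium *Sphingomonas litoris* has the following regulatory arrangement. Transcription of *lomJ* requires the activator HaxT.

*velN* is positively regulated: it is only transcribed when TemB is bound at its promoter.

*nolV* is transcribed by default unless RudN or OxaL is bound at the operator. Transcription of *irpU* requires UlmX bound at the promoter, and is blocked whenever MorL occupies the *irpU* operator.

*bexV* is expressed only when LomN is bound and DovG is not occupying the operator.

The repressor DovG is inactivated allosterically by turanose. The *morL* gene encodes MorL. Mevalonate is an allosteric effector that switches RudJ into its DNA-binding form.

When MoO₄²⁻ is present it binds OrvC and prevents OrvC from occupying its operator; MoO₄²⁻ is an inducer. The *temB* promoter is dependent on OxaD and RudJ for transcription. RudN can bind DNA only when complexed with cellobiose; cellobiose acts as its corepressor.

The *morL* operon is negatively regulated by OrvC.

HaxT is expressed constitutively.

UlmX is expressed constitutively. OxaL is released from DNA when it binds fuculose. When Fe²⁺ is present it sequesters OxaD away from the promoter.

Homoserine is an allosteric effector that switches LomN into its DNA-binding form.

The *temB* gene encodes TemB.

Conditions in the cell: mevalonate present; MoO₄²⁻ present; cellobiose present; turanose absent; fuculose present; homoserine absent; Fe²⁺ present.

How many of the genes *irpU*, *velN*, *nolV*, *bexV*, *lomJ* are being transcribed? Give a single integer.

1

MoO₄²⁻ is present, so OrvC is inactive.
With no repressor bound, *morL* is transcribed.
So MorL is produced and active.
UlmX is produced constitutively and is active.
With repressor MorL bound, *irpU* is not transcribed.
→ *irpU* is OFF.
Fe²⁺ is present, so OxaD is inactive.
Mevalonate is present, so RudJ is active.
Required activator OxaD is absent, so *temB* is not transcribed.
So TemB is not produced.
Required activator TemB is absent, so *velN* is not transcribed.
→ *velN* is OFF.
Cellobiose is present, so RudN is active.
Fuculose is present, so OxaL is inactive.
With repressor RudN bound, *nolV* is not transcribed.
→ *nolV* is OFF.
Turanose is absent, so DovG is active.
Homoserine is absent, so LomN is inactive.
With repressor DovG bound, *bexV* is not transcribed.
→ *bexV* is OFF.
HaxT is produced constitutively and is active.
No repressor is bound and HaxT is active, so *lomJ* is transcribed.
→ *lomJ* is ON.
1 of the 5 genes is transcribed.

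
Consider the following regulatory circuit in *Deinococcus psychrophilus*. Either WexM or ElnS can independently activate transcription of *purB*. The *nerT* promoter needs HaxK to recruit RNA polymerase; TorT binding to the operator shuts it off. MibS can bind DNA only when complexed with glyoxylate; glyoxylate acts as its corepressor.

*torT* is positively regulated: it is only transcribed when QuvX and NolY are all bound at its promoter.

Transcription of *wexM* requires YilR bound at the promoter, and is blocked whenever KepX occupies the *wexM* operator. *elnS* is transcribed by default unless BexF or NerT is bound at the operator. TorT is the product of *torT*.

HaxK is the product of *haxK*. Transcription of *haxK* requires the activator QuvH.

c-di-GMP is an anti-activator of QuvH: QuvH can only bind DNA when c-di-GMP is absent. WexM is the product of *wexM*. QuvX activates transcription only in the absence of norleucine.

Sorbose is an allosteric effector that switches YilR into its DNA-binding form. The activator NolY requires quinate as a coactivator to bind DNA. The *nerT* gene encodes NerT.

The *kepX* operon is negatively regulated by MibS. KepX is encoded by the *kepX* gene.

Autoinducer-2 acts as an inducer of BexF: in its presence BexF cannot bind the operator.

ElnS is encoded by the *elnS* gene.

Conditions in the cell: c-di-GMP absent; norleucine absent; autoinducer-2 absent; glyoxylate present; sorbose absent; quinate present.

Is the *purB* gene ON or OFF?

Glyoxylate is present, so MibS is active.
With repressor MibS bound, *kepX* is not transcribed.
So KepX is not produced.
Sorbose is absent, so YilR is inactive.
Required activator YilR is absent, so *wexM* is not transcribed.
So WexM is not produced.
Autoinducer-2 is absent, so BexF is active.
Norleucine is absent, so QuvX is active.
Quinate is present, so NolY is active.
No repressor is bound and QuvX and NolY are active, so *torT* is transcribed.
So TorT is produced and active.
c-di-GMP is absent, so QuvH is active.
No repressor is bound and QuvH is active, so *haxK* is transcribed.
So HaxK is produced and active.
With repressor TorT bound, *nerT* is not transcribed.
So NerT is not produced.
With repressor BexF bound, *elnS* is not transcribed.
So ElnS is not produced.
No activator is available at the *purB* promoter, so *purB* is not transcribed.

OFF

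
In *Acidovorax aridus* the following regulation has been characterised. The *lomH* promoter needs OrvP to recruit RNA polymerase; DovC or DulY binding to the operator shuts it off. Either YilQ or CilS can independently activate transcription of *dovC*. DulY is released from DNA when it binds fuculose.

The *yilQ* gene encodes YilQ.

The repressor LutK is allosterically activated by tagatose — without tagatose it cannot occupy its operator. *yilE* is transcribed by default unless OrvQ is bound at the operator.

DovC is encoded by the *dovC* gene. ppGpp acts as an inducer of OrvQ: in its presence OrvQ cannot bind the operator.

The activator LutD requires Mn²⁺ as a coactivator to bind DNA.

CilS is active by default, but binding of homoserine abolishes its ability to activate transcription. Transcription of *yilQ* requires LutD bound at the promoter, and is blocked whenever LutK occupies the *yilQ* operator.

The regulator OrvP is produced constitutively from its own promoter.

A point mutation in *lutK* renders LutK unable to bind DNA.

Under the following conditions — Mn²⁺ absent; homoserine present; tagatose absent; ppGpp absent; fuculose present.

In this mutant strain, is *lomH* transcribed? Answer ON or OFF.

OrvP is produced constitutively and is active.
Mn²⁺ is absent, so LutD is inactive.
LutK is non-functional in this strain, so it has no effect.
Required activator LutD is absent, so *yilQ* is not transcribed.
So YilQ is not produced.
Homoserine is present, so CilS is inactive.
No activator is available at the *dovC* promoter, so *dovC* is not transcribed.
So DovC is not produced.
Fuculose is present, so DulY is inactive.
No repressor is bound and OrvP is active, so *lomH* is transcribed.

ON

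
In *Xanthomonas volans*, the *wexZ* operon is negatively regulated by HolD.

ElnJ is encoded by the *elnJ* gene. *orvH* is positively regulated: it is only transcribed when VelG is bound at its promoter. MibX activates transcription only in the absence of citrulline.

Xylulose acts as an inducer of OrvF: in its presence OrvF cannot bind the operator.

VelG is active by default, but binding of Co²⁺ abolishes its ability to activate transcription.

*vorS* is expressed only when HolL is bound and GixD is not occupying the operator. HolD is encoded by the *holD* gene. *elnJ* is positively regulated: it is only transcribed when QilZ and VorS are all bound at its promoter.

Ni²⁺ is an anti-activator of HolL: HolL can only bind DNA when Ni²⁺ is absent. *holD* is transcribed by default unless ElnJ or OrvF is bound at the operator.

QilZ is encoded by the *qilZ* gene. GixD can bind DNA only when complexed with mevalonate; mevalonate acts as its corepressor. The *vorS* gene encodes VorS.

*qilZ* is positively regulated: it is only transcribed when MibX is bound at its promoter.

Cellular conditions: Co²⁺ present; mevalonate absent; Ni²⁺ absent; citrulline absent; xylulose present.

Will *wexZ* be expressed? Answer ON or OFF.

Citrulline is absent, so MibX is active.
No repressor is bound and MibX is active, so *qilZ* is transcribed.
So QilZ is produced and active.
Ni²⁺ is absent, so HolL is active.
Mevalonate is absent, so GixD is inactive.
No repressor is bound and HolL is active, so *vorS* is transcribed.
So VorS is produced and active.
No repressor is bound and QilZ and VorS are active, so *elnJ* is transcribed.
So ElnJ is produced and active.
Xylulose is present, so OrvF is inactive.
With repressor ElnJ bound, *holD* is not transcribed.
So HolD is not produced.
With no repressor bound, *wexZ* is transcribed.

ON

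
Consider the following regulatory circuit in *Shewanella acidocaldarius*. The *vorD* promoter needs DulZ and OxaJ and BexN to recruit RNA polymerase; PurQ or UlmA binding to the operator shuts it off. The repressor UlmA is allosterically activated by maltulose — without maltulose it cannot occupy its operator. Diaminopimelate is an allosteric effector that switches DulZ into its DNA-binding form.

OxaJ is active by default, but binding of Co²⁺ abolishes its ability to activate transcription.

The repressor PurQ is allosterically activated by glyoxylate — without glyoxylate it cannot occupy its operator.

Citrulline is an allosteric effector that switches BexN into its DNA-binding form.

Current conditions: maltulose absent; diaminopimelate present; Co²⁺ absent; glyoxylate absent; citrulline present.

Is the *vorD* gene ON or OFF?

Diaminopimelate is present, so DulZ is active.
Glyoxylate is absent, so PurQ is inactive.
Maltulose is absent, so UlmA is inactive.
Co²⁺ is absent, so OxaJ is active.
Citrulline is present, so BexN is active.
No repressor is bound and DulZ and OxaJ and BexN are active, so *vorD* is transcribed.

ON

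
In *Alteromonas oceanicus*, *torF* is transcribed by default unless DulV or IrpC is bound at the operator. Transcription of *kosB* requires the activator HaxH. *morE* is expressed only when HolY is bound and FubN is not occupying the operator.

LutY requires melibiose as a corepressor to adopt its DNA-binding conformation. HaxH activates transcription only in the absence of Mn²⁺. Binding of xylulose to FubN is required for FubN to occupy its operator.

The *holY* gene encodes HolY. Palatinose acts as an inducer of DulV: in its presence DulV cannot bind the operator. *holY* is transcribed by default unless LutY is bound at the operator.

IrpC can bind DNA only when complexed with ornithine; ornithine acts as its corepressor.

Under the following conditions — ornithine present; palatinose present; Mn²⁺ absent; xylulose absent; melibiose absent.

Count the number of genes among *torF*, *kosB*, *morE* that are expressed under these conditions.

Palatinose is present, so DulV is inactive.
Ornithine is present, so IrpC is active.
With repressor IrpC bound, *torF* is not transcribed.
→ *torF* is OFF.
Mn²⁺ is absent, so HaxH is active.
No repressor is bound and HaxH is active, so *kosB* is transcribed.
→ *kosB* is ON.
Xylulose is absent, so FubN is inactive.
Melibiose is absent, so LutY is inactive.
With no repressor bound, *holY* is transcribed.
So HolY is produced and active.
No repressor is bound and HolY is active, so *morE* is transcribed.
→ *morE* is ON.
2 of the 3 genes are transcribed.

2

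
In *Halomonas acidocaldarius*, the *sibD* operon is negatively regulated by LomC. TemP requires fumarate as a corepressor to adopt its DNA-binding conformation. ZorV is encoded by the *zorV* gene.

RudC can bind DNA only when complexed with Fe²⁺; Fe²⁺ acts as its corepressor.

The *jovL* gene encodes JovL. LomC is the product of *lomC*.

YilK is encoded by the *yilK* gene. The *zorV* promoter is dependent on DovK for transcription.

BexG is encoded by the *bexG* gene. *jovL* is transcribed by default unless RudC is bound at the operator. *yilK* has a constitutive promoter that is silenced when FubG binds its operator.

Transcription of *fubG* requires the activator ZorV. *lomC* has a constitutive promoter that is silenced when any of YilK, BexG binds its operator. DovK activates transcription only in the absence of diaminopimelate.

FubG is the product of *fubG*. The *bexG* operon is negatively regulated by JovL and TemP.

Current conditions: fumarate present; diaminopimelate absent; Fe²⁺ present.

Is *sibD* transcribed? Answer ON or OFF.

OFF

Diaminopimelate is absent, so DovK is active.
No repressor is bound and DovK is active, so *zorV* is transcribed.
So ZorV is produced and active.
No repressor is bound and ZorV is active, so *fubG* is transcribed.
So FubG is produced and active.
With repressor FubG bound, *yilK* is not transcribed.
So YilK is not produced.
Fe²⁺ is present, so RudC is active.
With repressor RudC bound, *jovL* is not transcribed.
So JovL is not produced.
Fumarate is present, so TemP is active.
With repressor TemP bound, *bexG* is not transcribed.
So BexG is not produced.
With no repressor bound, *lomC* is transcribed.
So LomC is produced and active.
With repressor LomC bound, *sibD* is not transcribed.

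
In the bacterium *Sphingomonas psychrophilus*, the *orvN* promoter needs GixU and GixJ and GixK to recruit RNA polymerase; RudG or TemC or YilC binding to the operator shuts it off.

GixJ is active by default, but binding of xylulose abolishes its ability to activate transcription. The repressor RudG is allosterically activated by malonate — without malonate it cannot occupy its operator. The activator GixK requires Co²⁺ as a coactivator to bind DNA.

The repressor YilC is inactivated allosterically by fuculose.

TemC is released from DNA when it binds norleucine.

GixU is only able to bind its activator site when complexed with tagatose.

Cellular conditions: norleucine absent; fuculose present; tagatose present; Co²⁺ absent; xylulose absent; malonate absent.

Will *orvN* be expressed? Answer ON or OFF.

OFF

Tagatose is present, so GixU is active.
Malonate is absent, so RudG is inactive.
Xylulose is absent, so GixJ is active.
Norleucine is absent, so TemC is active.
Co²⁺ is absent, so GixK is inactive.
Fuculose is present, so YilC is inactive.
With repressor TemC bound, *orvN* is not transcribed.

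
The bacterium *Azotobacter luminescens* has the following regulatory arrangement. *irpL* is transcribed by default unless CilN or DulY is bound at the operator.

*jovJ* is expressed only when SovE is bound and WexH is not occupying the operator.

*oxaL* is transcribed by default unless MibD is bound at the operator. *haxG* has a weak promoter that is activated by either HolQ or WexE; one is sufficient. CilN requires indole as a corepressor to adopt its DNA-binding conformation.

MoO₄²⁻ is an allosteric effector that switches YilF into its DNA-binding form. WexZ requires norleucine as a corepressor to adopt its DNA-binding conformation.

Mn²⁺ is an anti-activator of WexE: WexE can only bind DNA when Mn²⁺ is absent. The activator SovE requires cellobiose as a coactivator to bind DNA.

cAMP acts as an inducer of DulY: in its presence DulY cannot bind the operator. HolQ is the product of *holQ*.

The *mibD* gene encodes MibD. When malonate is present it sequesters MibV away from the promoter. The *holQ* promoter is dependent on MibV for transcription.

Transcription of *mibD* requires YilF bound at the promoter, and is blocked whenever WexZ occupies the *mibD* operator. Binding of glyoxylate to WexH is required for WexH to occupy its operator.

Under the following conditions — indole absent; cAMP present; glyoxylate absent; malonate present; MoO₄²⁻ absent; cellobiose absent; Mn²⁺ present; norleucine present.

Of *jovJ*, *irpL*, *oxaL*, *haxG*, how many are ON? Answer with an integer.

2

Cellobiose is absent, so SovE is inactive.
Glyoxylate is absent, so WexH is inactive.
Required activator SovE is absent, so *jovJ* is not transcribed.
→ *jovJ* is OFF.
Indole is absent, so CilN is inactive.
cAMP is present, so DulY is inactive.
With no repressor bound, *irpL* is transcribed.
→ *irpL* is ON.
MoO₄²⁻ is absent, so YilF is inactive.
Norleucine is present, so WexZ is active.
With repressor WexZ bound, *mibD* is not transcribed.
So MibD is not produced.
With no repressor bound, *oxaL* is transcribed.
→ *oxaL* is ON.
Malonate is present, so MibV is inactive.
Required activator MibV is absent, so *holQ* is not transcribed.
So HolQ is not produced.
Mn²⁺ is present, so WexE is inactive.
No activator is available at the *haxG* promoter, so *haxG* is not transcribed.
→ *haxG* is OFF.
2 of the 4 genes are transcribed.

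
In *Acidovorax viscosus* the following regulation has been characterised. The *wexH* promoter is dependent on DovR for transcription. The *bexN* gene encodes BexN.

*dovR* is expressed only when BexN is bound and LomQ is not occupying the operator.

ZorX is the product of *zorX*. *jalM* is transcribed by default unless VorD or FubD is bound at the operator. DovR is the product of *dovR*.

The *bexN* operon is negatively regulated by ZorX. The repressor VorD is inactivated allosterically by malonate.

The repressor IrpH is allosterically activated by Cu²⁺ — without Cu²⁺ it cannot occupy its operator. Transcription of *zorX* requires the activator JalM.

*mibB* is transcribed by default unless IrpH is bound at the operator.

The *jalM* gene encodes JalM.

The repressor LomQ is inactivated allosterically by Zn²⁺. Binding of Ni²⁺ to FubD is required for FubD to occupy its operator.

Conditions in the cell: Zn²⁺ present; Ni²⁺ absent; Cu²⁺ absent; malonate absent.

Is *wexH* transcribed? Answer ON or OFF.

ON

Malonate is absent, so VorD is active.
Ni²⁺ is absent, so FubD is inactive.
With repressor VorD bound, *jalM* is not transcribed.
So JalM is not produced.
Required activator JalM is absent, so *zorX* is not transcribed.
So ZorX is not produced.
With no repressor bound, *bexN* is transcribed.
So BexN is produced and active.
Zn²⁺ is present, so LomQ is inactive.
No repressor is bound and BexN is active, so *dovR* is transcribed.
So DovR is produced and active.
No repressor is bound and DovR is active, so *wexH* is transcribed.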